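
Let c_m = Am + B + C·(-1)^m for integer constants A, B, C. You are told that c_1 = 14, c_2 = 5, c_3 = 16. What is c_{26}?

29

The three given values yield: A + B - C = 14; 2A + B + C = 5; 3A + B - C = 16.
Subtracting the first from the second: A + 2C = -9.
Subtracting the second from the third: A - 2C = 11.
Solving: C = -5, A = 1, then B = 8.
Therefore c_{26} = 26 + 8 + (-5)·1 = 29.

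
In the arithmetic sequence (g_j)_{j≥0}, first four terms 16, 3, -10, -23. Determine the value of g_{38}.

Common difference d = -13.
g_j = 16 + (j - 0)·(-13).
g_{38} = 16 + 38·(-13) = -478.

-478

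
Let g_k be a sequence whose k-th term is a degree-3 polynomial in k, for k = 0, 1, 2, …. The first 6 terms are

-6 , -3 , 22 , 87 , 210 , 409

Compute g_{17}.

15277

1st diffs: 3, 25, 65, 123, 199.
2nd diffs: 22, 40, 58, 76.
3rd diffs: 18, 18, 18 (constant).
So g_k = 3k^3 + 2k^2 - 2k - 6.
Evaluating at k = 17 gives g_{17} = 15277.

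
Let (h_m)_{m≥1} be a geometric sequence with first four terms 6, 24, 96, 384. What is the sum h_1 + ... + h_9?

Common ratio r = 4.
h_m = 6·4^(m-1).
S = 6·(4^9 - 1)/(4 - 1) = 6·(262144 - 1)/(3) = 524286.

524286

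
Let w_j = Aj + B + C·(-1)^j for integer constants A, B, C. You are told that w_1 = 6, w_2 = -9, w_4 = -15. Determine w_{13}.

-30

At j = 1, 2, 4: A + B - C = 6; 2A + B + C = -9; 4A + B + C = -15.
Subtracting the first from the second: A + 2C = -15.
Subtracting the second from the third: 2A = -6.
Solving: C = -6, A = -3, then B = 3.
Hence w_{13} = -3·13 + 3 + (-6)·(-1) = -30.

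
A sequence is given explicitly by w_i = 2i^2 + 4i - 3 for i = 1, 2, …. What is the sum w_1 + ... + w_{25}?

12275

Over i = 1..25: Σi = 325, Σi² = 5525.
Total = (2)·5525 + (4)·325 + (-3)·25 = 12275.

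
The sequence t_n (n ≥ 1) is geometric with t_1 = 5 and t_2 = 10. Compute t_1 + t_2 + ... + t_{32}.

Common ratio r = 2.
t_n = 5·2^(n-1).
S = 5·(2^32 - 1)/(2 - 1) = 5·(4294967296 - 1)/(1) = 21474836475.

21474836475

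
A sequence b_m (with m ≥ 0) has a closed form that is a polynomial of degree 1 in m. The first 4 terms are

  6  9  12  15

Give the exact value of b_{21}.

69

1st diffs: 3, 3, 3 (constant).
So b_m = 3m + 6.
Evaluating at m = 21 gives b_{21} = 69.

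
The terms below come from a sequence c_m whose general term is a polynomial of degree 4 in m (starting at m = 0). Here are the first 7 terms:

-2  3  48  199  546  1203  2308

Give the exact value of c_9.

1st diffs: 5, 45, 151, 347, 657, 1105.
2nd diffs: 40, 106, 196, 310, 448.
3rd diffs: 66, 90, 114, 138.
4th diffs: 24, 24, 24 (constant).
Newton forward-difference form: c_m = -2 + 5·C(m,1) + 40·C(m,2) + 66·C(m,3) + 24·C(m,4).
At m = 9: m = 9, so c_9 = -2 + 45 + 1440 + 5544 + 3024 = 10051.

10051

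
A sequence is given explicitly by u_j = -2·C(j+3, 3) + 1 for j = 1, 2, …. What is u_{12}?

-909

C(15, 3) = 455, so u_{12} = -909.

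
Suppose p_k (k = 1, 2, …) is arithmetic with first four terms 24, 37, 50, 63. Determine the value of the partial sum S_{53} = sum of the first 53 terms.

Common difference d = 13.
p_k = 24 + (k - 1)·13.
p_{53} = 700; S = 53·(24 + 700)/2 = 19186.

19186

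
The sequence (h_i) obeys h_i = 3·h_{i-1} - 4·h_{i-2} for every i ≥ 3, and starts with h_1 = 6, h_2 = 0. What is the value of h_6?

Applying the relation repeatedly:
h_3 = -24;  h_4 = -72;  h_5 = -120;  h_6 = -72.

-72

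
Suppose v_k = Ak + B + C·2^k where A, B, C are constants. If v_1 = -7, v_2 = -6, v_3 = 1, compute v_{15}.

98221

At k = 1, 2, 3: A + B + 2C = -7; 2A + B + 4C = -6; 3A + B + 8C = 1.
Subtracting the first from the second: A + 2C = 1.
Subtracting the second from the third: A + 4C = 7.
Solving: C = 3, A = -5, then B = -8.
Hence v_{15} = -5·15 + (-8) + 3·32768 = 98221.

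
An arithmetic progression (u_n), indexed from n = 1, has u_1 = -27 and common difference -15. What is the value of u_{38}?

-582

u_n = -27 + (n - 1)·(-15).
u_{38} = -27 + 37·(-15) = -582.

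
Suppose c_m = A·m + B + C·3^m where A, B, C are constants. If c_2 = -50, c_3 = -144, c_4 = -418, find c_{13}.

-7971664

Write the equations: 2A + B + 9C = -50; 3A + B + 27C = -144; 4A + B + 81C = -418.
Subtracting the first from the second: A + 18C = -94.
Subtracting the second from the third: A + 54C = -274.
Solving: C = -5, A = -4, then B = 3.
So c_m = -4·m + 3 + (-5)·3^m; at m=13 this is -7971664.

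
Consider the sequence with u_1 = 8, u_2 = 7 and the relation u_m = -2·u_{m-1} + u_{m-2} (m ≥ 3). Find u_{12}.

Compute successive terms:
u_3 = -6, u_4 = 19, u_5 = -44, u_6 = 107, u_7 = -258, u_8 = 623, u_9 = -1504, u_{10} = 3631, u_{11} = -8766, u_{12} = 21163.

21163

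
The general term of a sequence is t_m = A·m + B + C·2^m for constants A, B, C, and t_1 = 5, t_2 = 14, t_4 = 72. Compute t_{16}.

327660

Plug in m = 1, 2, 4: A + B + 2C = 5; 2A + B + 4C = 14; 4A + B + 16C = 72.
Subtracting the first from the second: A + 2C = 9.
Subtracting the second from the third: 2A + 12C = 58.
Solving: C = 5, A = -1, then B = -4.
Hence t_{16} = -1·16 + (-4) + 5·65536 = 327660.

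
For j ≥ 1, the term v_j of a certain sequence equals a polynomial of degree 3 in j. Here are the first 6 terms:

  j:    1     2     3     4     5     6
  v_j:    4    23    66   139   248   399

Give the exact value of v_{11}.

1994

1st diffs: 19, 43, 73, 109, 151.
2nd diffs: 24, 30, 36, 42.
3rd diffs: 6, 6, 6 (constant).
Newton forward-difference form: v_j = 4 + 19·C(j-1,1) + 24·C(j-1,2) + 6·C(j-1,3).
At j = 11: j-1 = 10, so v_{11} = 4 + 190 + 1080 + 720 = 1994.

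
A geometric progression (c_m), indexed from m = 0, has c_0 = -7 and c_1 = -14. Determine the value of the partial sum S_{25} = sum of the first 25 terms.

Common ratio r = 2.
c_m = (-7)·2^(m-0).
S = (-7)·(2^25 - 1)/(2 - 1) = (-7)·(33554432 - 1)/(1) = -234881017.

-234881017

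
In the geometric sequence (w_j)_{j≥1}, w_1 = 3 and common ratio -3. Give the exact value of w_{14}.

w_j = 3·(-3)^(j-1).
w_{14} = 3·(-3)^13 = -4782969.

-4782969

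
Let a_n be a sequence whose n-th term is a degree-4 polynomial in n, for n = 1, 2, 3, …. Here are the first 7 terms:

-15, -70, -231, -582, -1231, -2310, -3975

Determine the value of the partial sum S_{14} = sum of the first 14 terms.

1st diffs: -55, -161, -351, -649, -1079, -1665.
2nd diffs: -106, -190, -298, -430, -586.
3rd diffs: -84, -108, -132, -156.
4th diffs: -24, -24, -24 (constant).
Newton forward-difference form: a_n = -15 + (-55)·C(n-1,1) + (-106)·C(n-1,2) + (-84)·C(n-1,3) + (-24)·C(n-1,4).
Continuing: …, -6406, -9807, -14406, -20455, …, a_{14} = -50182.
Summing n = 1..14 (14 terms) gives -175931.

-175931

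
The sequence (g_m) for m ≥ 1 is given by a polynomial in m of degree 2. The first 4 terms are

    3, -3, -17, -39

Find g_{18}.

1st diffs: -6, -14, -22.
2nd diffs: -8, -8 (constant).
Newton forward-difference form: g_m = 3 + (-6)·C(m-1,1) + (-8)·C(m-1,2).
At m = 18: m-1 = 17, so g_{18} = 3 - 102 - 1088 = -1187.

-1187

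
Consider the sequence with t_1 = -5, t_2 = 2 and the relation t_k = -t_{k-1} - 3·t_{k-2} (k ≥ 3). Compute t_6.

77

Step forward from the initial values:
t_3 = 13, t_4 = -19, t_5 = -20, t_6 = 77.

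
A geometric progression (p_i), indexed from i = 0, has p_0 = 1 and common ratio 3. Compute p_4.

81

p_i = 1·3^(i-0).
p_4 = 1·3^4 = 81.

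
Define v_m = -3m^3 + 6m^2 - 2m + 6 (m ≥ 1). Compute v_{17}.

-13033

v_{17} = -3·17^3 + 6·17^2 - 2·17 + 6 = -13033.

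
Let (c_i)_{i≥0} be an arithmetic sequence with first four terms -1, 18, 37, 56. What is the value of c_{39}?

Common difference d = 19.
c_i = -1 + (i - 0)·19.
c_{39} = -1 + 39·19 = 740.

740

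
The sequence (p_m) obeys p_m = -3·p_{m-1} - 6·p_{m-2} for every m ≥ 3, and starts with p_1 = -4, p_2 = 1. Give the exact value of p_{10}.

Step forward from the initial values:
p_3 = 21, p_4 = -69, p_5 = 81, p_6 = 171, p_7 = -999, p_8 = 1971, p_9 = 81, p_{10} = -12069.

-12069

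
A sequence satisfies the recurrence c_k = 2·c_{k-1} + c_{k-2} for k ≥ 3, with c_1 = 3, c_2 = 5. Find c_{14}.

Applying the relation repeatedly:
c_3 = 13; c_4 = 31; c_5 = 75; …; c_{11} = 14845; c_{12} = 35839; c_{13} = 86523; c_{14} = 208885.

208885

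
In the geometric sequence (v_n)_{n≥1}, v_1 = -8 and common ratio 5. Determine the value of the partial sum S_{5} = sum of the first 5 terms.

v_n = (-8)·5^(n-1).
S = (-8)·(5^5 - 1)/(5 - 1) = (-8)·(3125 - 1)/(4) = -6248.

-6248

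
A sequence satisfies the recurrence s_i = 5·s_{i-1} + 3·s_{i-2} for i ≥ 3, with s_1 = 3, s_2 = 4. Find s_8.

148348

Step forward from the initial values:
s_3 = 29  s_4 = 157  s_5 = 872  s_6 = 4831  s_7 = 26771  s_8 = 148348.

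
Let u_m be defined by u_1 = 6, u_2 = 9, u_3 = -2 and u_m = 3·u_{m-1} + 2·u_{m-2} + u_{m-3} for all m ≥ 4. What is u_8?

2788

Compute successive terms:
u_4 = 18;  u_5 = 59;  u_6 = 211;  u_7 = 769;  u_8 = 2788.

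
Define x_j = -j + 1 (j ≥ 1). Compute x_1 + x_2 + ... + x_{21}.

Over j = 1..21: Σj = 231.
Total = (-1)·231 + (1)·21 = -210.

-210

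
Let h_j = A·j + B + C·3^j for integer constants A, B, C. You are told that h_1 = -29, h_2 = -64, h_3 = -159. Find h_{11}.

The three given values yield: A + B + 3C = -29; 2A + B + 9C = -64; 3A + B + 27C = -159.
Subtracting the first from the second: A + 6C = -35.
Subtracting the second from the third: A + 18C = -95.
Solving: C = -5, A = -5, then B = -9.
Therefore h_{11} = -55 + (-9) + (-5)·177147 = -885799.

-885799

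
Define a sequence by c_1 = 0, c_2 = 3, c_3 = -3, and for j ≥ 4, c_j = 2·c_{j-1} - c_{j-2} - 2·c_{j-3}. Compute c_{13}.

-693

Step forward from the initial values:
c_4 = -9, c_5 = -21, c_6 = -27, c_7 = -15, c_8 = 39, c_9 = 147, c_{10} = 285, c_{11} = 345, c_{12} = 111, c_{13} = -693.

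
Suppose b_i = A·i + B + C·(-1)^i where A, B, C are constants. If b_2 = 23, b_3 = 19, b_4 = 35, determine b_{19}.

115

Plug in i = 2, 3, 4: 2A + B + C = 23; 3A + B - C = 19; 4A + B + C = 35.
Subtracting the first from the second: A - 2C = -4.
Subtracting the second from the third: A + 2C = 16.
Solving: C = 5, A = 6, then B = 6.
Hence b_{19} = 6·19 + 6 + 5·(-1) = 115.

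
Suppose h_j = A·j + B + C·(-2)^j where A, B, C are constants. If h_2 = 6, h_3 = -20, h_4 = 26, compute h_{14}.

32742

Plug in j = 2, 3, 4: 2A + B + 4C = 6; 3A + B - 8C = -20; 4A + B + 16C = 26.
Subtracting the first from the second: A - 12C = -26.
Subtracting the second from the third: A + 24C = 46.
Solving: C = 2, A = -2, then B = 2.
So h_j = -2·j + 2 + 2·(-2)^j; at j=14 this is 32742.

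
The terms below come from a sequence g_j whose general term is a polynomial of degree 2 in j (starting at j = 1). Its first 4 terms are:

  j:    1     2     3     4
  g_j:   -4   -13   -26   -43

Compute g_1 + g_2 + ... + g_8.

1st diffs: -9, -13, -17.
2nd diffs: -4, -4 (constant).
Newton forward-difference form: g_j = -4 + (-9)·C(j-1,1) + (-4)·C(j-1,2).
Continuing: -64, -89, -118, -151.
Summing j = 1..8 (8 terms) gives -508.

-508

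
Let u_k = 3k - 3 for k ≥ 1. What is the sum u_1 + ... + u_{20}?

Over k = 1..20: Σk = 210.
Total = (3)·210 + (-3)·20 = 570.

570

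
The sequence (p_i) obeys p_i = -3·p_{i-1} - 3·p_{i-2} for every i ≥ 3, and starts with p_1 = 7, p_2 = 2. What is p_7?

-189

Compute successive terms:
p_3 = -27, p_4 = 75, p_5 = -144, p_6 = 207, p_7 = -189.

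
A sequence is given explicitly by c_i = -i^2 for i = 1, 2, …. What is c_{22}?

c_{22} = -1·22^2 = -484.

-484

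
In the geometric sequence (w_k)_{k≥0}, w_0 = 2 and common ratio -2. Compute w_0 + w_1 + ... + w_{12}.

w_k = 2·(-2)^(k-0).
S = 2·((-2)^13 - 1)/(-2 - 1) = 2·(-8192 - 1)/(-3) = 5462.

5462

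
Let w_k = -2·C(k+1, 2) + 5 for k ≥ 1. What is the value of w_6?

C(7, 2) = 21, so w_6 = -37.

-37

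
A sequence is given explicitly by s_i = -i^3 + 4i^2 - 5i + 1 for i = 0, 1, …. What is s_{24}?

-11639

s_{24} = -1·24^3 + 4·24^2 - 5·24 + 1 = -11639.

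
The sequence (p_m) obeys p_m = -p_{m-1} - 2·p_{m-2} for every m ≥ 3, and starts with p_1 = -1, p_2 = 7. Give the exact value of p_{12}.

Step forward from the initial values:
p_3 = -5;  p_4 = -9;  p_5 = 19;  p_6 = -1;  p_7 = -37;  p_8 = 39;  p_9 = 35;  p_{10} = -113;  p_{11} = 43;  p_{12} = 183.

183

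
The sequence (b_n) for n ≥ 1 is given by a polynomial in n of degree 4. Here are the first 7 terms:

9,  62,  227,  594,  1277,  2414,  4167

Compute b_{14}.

52334

1st diffs: 53, 165, 367, 683, 1137, 1753.
2nd diffs: 112, 202, 316, 454, 616.
3rd diffs: 90, 114, 138, 162.
4th diffs: 24, 24, 24 (constant).
Newton forward-difference form: b_n = 9 + 53·C(n-1,1) + 112·C(n-1,2) + 90·C(n-1,3) + 24·C(n-1,4).
At n = 14: n-1 = 13, so b_{14} = 9 + 689 + 8736 + 25740 + 17160 = 52334.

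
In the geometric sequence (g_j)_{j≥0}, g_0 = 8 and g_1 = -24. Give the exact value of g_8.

52488

Common ratio r = -3.
g_j = 8·(-3)^(j-0).
g_8 = 8·(-3)^8 = 52488.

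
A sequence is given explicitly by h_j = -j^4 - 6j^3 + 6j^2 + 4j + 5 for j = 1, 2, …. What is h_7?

-4132

h_7 = -1·7^4 - 6·7^3 + 6·7^2 + 4·7 + 5 = -4132.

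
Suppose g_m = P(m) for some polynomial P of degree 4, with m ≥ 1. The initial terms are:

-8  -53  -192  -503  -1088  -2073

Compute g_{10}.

1st diffs: -45, -139, -311, -585, -985.
2nd diffs: -94, -172, -274, -400.
3rd diffs: -78, -102, -126.
4th diffs: -24, -24 (constant).
Newton forward-difference form: g_m = -8 + (-45)·C(m-1,1) + (-94)·C(m-1,2) + (-78)·C(m-1,3) + (-24)·C(m-1,4).
At m = 10: m-1 = 9, so g_{10} = -8 - 405 - 3384 - 6552 - 3024 = -13373.

-13373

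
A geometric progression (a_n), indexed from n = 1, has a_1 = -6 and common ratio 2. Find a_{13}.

a_n = (-6)·2^(n-1).
a_{13} = (-6)·2^12 = -24576.

-24576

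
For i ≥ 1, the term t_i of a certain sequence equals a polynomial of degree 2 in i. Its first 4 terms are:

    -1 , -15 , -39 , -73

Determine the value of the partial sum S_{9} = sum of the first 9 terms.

-1353

1st diffs: -14, -24, -34.
2nd diffs: -10, -10 (constant).
Newton forward-difference form: t_i = -1 + (-14)·C(i-1,1) + (-10)·C(i-1,2).
Continuing: …, -117, -171, -235, -309, …, t_9 = -393.
Summing i = 1..9 (9 terms) gives -1353.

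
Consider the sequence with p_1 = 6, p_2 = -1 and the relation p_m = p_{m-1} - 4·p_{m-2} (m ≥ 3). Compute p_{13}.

-23505

Applying the relation repeatedly:
p_3 = -25, p_4 = -21, p_5 = 79, …, p_{10} = 3027, p_{11} = 3799, p_{12} = -8309, p_{13} = -23505.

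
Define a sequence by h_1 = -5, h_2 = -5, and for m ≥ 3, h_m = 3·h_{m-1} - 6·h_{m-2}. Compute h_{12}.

Compute successive terms:
h_3 = 15;  h_4 = 75;  h_5 = 135;  h_6 = -45;  h_7 = -945;  h_8 = -2565;  h_9 = -2025;  h_{10} = 9315;  h_{11} = 40095;  h_{12} = 64395.

64395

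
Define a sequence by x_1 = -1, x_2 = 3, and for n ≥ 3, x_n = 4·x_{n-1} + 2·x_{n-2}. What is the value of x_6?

908

x_3 = 10, x_4 = 46, x_5 = 204, x_6 = 908.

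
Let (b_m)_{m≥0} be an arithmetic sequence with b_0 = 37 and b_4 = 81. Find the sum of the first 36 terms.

8262

Common difference d = (81 - 37) / (4 - 0) = 11.
b_m = 37 + (m - 0)·11.
b_{35} = 422; S = 36·(37 + 422)/2 = 8262.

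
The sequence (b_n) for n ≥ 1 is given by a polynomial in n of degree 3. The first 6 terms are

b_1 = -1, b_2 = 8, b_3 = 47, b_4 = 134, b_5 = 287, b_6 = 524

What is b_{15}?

9407

1st diffs: 9, 39, 87, 153, 237.
2nd diffs: 30, 48, 66, 84.
3rd diffs: 18, 18, 18 (constant).
So b_n = 3n^3 - 3n^2 - 3n + 2.
Evaluating at n = 15 gives b_{15} = 9407.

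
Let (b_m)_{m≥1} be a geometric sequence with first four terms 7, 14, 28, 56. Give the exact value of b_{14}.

Common ratio r = 2.
b_m = 7·2^(m-1).
b_{14} = 7·2^13 = 57344.

57344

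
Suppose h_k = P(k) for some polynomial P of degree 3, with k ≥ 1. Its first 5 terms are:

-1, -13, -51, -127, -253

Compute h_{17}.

1st diffs: -12, -38, -76, -126.
2nd diffs: -26, -38, -50.
3rd diffs: -12, -12 (constant).
Newton forward-difference form: h_k = -1 + (-12)·C(k-1,1) + (-26)·C(k-1,2) + (-12)·C(k-1,3).
At k = 17: k-1 = 16, so h_{17} = -1 - 192 - 3120 - 6720 = -10033.

-10033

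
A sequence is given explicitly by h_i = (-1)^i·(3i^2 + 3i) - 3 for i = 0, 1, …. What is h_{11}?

(-1)^11 = -1; 3i^2 + 3i at i=11 is 396; so h_{11} = -399.

-399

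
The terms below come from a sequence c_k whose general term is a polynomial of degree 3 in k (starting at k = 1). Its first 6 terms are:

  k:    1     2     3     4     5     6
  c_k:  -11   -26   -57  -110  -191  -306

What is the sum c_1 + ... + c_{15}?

1st diffs: -15, -31, -53, -81, -115.
2nd diffs: -16, -22, -28, -34.
3rd diffs: -6, -6, -6 (constant).
So c_k = -k^3 - 2k^2 - 2k - 6.
Continuing: …, -461, -662, -915, -1226, …, c_{15} = -3861.
Summing k = 1..15 (15 terms) gives -17210.

-17210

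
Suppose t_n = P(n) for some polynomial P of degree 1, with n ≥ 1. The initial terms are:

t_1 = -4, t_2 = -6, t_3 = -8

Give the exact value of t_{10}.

1st diffs: -2, -2 (constant).
So t_n = -2n - 2.
Evaluating at n = 10 gives t_{10} = -22.

-22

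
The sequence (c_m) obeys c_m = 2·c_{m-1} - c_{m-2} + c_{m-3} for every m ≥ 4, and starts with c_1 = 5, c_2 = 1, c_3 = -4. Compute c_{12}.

Step forward from the initial values:
c_4 = -4, c_5 = -3, c_6 = -6, c_7 = -13, c_8 = -23, c_9 = -39, c_{10} = -68, c_{11} = -120, c_{12} = -211.

-211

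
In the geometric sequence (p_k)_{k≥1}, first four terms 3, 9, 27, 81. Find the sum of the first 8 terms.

9840

Common ratio r = 3.
p_k = 3·3^(k-1).
S = 3·(3^8 - 1)/(3 - 1) = 3·(6561 - 1)/(2) = 9840.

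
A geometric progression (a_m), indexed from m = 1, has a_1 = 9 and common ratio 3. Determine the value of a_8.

19683

a_m = 9·3^(m-1).
a_8 = 9·3^7 = 19683.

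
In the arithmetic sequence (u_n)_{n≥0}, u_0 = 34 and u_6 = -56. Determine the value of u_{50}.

Common difference d = (-56 - 34) / (6 - 0) = -15.
u_n = 34 + (n - 0)·(-15).
u_{50} = 34 + 50·(-15) = -716.

-716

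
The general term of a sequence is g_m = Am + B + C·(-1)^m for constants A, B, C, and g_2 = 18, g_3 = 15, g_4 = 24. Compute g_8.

36

Write the equations: 2A + B + C = 18; 3A + B - C = 15; 4A + B + C = 24.
Subtracting the first from the second: A - 2C = -3.
Subtracting the second from the third: A + 2C = 9.
Solving: C = 3, A = 3, then B = 9.
Therefore g_8 = 24 + 9 + 3·1 = 36.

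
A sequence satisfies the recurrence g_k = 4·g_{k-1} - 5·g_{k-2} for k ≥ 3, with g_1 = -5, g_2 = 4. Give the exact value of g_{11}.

-42439

Iterate the recurrence:
g_3 = 41  g_4 = 144  g_5 = 371  g_6 = 764  g_7 = 1201  g_8 = 984  g_9 = -2069  g_{10} = -13196  g_{11} = -42439.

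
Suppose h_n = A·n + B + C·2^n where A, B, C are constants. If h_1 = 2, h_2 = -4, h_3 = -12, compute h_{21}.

-2097228

Plug in n = 1, 2, 3: A + B + 2C = 2; 2A + B + 4C = -4; 3A + B + 8C = -12.
Subtracting the first from the second: A + 2C = -6.
Subtracting the second from the third: A + 4C = -8.
Solving: C = -1, A = -4, then B = 8.
Hence h_{21} = -4·21 + 8 + (-1)·2097152 = -2097228.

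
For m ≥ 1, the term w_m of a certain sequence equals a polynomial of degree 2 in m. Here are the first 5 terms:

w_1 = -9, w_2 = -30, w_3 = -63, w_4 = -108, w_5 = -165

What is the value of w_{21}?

1st diffs: -21, -33, -45, -57.
2nd diffs: -12, -12, -12 (constant).
Newton forward-difference form: w_m = -9 + (-21)·C(m-1,1) + (-12)·C(m-1,2).
At m = 21: m-1 = 20, so w_{21} = -9 - 420 - 2280 = -2709.

-2709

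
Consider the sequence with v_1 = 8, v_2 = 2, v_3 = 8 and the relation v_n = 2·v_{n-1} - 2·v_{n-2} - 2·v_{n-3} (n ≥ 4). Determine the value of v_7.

-64

Compute successive terms:
v_4 = -4; v_5 = -28; v_6 = -64; v_7 = -64.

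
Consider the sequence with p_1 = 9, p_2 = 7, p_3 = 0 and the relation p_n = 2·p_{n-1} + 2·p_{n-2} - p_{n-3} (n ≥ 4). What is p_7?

Applying the relation repeatedly:
p_4 = 5, p_5 = 3, p_6 = 16, p_7 = 33.

33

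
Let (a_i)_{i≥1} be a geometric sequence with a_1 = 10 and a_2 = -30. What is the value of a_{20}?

-11622614670

Common ratio r = -3.
a_i = 10·(-3)^(i-1).
a_{20} = 10·(-3)^19 = -11622614670.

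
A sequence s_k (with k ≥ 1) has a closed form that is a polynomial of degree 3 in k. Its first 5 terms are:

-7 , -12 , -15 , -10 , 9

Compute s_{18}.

1st diffs: -5, -3, 5, 19.
2nd diffs: 2, 8, 14.
3rd diffs: 6, 6 (constant).
Newton forward-difference form: s_k = -7 + (-5)·C(k-1,1) + 2·C(k-1,2) + 6·C(k-1,3).
At k = 18: k-1 = 17, so s_{18} = -7 - 85 + 272 + 4080 = 4260.

4260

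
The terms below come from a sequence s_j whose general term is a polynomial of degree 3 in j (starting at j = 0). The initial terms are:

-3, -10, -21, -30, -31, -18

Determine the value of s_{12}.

1st diffs: -7, -11, -9, -1, 13.
2nd diffs: -4, 2, 8, 14.
3rd diffs: 6, 6, 6 (constant).
So s_j = j^3 - 5j^2 - 3j - 3.
Evaluating at j = 12 gives s_{12} = 969.

969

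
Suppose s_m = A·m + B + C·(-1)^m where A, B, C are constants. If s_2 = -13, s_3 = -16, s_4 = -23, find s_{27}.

The three given values yield: 2A + B + C = -13; 3A + B - C = -16; 4A + B + C = -23.
Subtracting the first from the second: A - 2C = -3.
Subtracting the second from the third: A + 2C = -7.
Solving: C = -1, A = -5, then B = -2.
Therefore s_{27} = -135 + (-2) + (-1)·(-1) = -136.

-136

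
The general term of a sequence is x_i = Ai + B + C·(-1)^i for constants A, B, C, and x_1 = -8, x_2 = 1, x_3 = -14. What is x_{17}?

-56

Plug in i = 1, 2, 3: A + B - C = -8; 2A + B + C = 1; 3A + B - C = -14.
Subtracting the first from the second: A + 2C = 9.
Subtracting the second from the third: A - 2C = -15.
Solving: C = 6, A = -3, then B = 1.
Therefore x_{17} = -51 + 1 + 6·(-1) = -56.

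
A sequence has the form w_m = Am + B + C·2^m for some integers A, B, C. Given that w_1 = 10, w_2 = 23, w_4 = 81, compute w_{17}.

Write the equations: A + B + 2C = 10; 2A + B + 4C = 23; 4A + B + 16C = 81.
Subtracting the first from the second: A + 2C = 13.
Subtracting the second from the third: 2A + 12C = 58.
Solving: C = 4, A = 5, then B = -3.
Therefore w_{17} = 85 + (-3) + 4·131072 = 524370.

524370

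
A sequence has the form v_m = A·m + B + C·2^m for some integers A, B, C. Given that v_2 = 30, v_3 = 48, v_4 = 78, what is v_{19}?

At m = 2, 3, 4: 2A + B + 4C = 30; 3A + B + 8C = 48; 4A + B + 16C = 78.
Subtracting the first from the second: A + 4C = 18.
Subtracting the second from the third: A + 8C = 30.
Solving: C = 3, A = 6, then B = 6.
So v_m = 6·m + 6 + 3·2^m; at m=19 this is 1572984.

1572984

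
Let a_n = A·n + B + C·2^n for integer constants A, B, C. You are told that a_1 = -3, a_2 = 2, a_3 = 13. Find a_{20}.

At n = 1, 2, 3: A + B + 2C = -3; 2A + B + 4C = 2; 3A + B + 8C = 13.
Subtracting the first from the second: A + 2C = 5.
Subtracting the second from the third: A + 4C = 11.
Solving: C = 3, A = -1, then B = -8.
Therefore a_{20} = -20 + (-8) + 3·1048576 = 3145700.

3145700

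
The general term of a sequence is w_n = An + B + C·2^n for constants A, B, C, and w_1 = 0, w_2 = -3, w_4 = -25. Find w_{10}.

-2035

At n = 1, 2, 4: A + B + 2C = 0; 2A + B + 4C = -3; 4A + B + 16C = -25.
Subtracting the first from the second: A + 2C = -3.
Subtracting the second from the third: 2A + 12C = -22.
Solving: C = -2, A = 1, then B = 3.
Therefore w_{10} = 10 + 3 + (-2)·1024 = -2035.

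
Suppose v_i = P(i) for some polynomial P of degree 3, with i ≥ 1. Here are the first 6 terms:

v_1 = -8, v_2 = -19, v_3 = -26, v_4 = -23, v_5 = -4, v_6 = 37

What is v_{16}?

2977

1st diffs: -11, -7, 3, 19, 41.
2nd diffs: 4, 10, 16, 22.
3rd diffs: 6, 6, 6 (constant).
So v_i = i^3 - 4i^2 - 6i + 1.
Evaluating at i = 16 gives v_{16} = 2977.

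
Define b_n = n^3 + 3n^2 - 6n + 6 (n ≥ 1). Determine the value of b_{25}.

b_{25} = 1·25^3 + 3·25^2 - 6·25 + 6 = 17356.

17356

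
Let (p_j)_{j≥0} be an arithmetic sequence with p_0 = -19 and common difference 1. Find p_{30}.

11

p_j = -19 + (j - 0)·1.
p_{30} = -19 + 30·1 = 11.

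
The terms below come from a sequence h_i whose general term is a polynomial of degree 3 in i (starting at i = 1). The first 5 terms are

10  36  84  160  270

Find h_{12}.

1st diffs: 26, 48, 76, 110.
2nd diffs: 22, 28, 34.
3rd diffs: 6, 6 (constant).
So h_i = i^3 + 5i^2 + 4i.
Evaluating at i = 12 gives h_{12} = 2496.

2496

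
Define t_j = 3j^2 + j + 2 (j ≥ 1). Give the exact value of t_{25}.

1902

t_{25} = 3·25^2 + 1·25 + 2 = 1902.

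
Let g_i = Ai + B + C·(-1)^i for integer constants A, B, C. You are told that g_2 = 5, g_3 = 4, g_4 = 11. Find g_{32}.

95

The three given values yield: 2A + B + C = 5; 3A + B - C = 4; 4A + B + C = 11.
Subtracting the first from the second: A - 2C = -1.
Subtracting the second from the third: A + 2C = 7.
Solving: C = 2, A = 3, then B = -3.
So g_i = 3·i + (-3) + 2·(-1)^i; at i=32 this is 95.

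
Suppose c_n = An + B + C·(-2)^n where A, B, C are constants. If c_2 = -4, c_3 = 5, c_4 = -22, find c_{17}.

131027

At n = 2, 3, 4: 2A + B + 4C = -4; 3A + B - 8C = 5; 4A + B + 16C = -22.
Subtracting the first from the second: A - 12C = 9.
Subtracting the second from the third: A + 24C = -27.
Solving: C = -1, A = -3, then B = 6.
Hence c_{17} = -3·17 + 6 + (-1)·(-131072) = 131027.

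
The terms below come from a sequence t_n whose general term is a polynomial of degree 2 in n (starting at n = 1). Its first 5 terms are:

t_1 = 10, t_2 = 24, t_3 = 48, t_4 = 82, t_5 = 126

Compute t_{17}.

1434

1st diffs: 14, 24, 34, 44.
2nd diffs: 10, 10, 10 (constant).
Newton forward-difference form: t_n = 10 + 14·C(n-1,1) + 10·C(n-1,2).
At n = 17: n-1 = 16, so t_{17} = 10 + 224 + 1200 = 1434.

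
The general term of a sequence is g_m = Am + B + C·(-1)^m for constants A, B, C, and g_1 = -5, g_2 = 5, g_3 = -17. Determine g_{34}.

-187

At m = 1, 2, 3: A + B - C = -5; 2A + B + C = 5; 3A + B - C = -17.
Subtracting the first from the second: A + 2C = 10.
Subtracting the second from the third: A - 2C = -22.
Solving: C = 8, A = -6, then B = 9.
Therefore g_{34} = -204 + 9 + 8·1 = -187.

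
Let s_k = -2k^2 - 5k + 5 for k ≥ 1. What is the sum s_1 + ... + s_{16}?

Over k = 1..16: Σk = 136, Σk² = 1496.
Total = (-2)·1496 + (-5)·136 + (5)·16 = -3592.

-3592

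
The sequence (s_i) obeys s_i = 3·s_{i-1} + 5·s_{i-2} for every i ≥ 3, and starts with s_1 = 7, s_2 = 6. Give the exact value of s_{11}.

4471088

Iterate the recurrence:
s_3 = 53;  s_4 = 189;  s_5 = 832;  s_6 = 3441;  s_7 = 14483;  s_8 = 60654;  s_9 = 254377;  s_{10} = 1066401;  s_{11} = 4471088.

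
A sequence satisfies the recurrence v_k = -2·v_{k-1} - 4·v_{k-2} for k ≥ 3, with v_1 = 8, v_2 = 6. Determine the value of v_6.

Applying the relation repeatedly:
v_3 = -44; v_4 = 64; v_5 = 48; v_6 = -352.

-352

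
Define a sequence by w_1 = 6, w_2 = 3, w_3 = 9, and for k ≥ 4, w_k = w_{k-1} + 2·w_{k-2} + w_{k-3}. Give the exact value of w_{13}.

19473

Compute successive terms:
w_4 = 21, w_5 = 42, w_6 = 93, w_7 = 198, w_8 = 426, w_9 = 915, w_{10} = 1965, w_{11} = 4221, w_{12} = 9066, w_{13} = 19473.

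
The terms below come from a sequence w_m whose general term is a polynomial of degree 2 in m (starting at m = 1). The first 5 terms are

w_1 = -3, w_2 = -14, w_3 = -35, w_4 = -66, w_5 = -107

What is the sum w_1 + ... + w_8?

1st diffs: -11, -21, -31, -41.
2nd diffs: -10, -10, -10 (constant).
So w_m = -5m^2 + 4m - 2.
Continuing: -158, -219, -290.
Summing m = 1..8 (8 terms) gives -892.

-892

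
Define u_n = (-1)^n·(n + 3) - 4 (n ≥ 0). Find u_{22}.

21

(-1)^22 = 1; n + 3 at n=22 is 25; so u_{22} = 21.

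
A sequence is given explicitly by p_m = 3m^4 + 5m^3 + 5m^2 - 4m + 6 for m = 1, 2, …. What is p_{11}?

51145

p_{11} = 3·11^4 + 5·11^3 + 5·11^2 - 4·11 + 6 = 51145.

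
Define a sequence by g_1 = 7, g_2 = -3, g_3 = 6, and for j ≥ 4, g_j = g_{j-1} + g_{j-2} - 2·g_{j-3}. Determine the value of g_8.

Step forward from the initial values:
g_4 = -11; g_5 = 1; g_6 = -22; g_7 = 1; g_8 = -23.

-23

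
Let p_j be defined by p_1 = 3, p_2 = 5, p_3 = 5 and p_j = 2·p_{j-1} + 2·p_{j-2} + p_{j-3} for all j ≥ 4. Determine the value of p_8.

p_4 = 23;  p_5 = 61;  p_6 = 173;  p_7 = 491;  p_8 = 1389.

1389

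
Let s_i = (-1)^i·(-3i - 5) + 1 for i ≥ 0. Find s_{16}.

-52

(-1)^16 = 1; -3i - 5 at i=16 is -53; so s_{16} = -52.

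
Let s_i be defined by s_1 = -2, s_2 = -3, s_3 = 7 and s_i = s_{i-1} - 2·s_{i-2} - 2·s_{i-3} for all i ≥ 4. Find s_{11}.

77

Iterate the recurrence:
s_4 = 17;  s_5 = 9;  s_6 = -39;  s_7 = -91;  s_8 = -31;  s_9 = 229;  s_{10} = 473;  s_{11} = 77.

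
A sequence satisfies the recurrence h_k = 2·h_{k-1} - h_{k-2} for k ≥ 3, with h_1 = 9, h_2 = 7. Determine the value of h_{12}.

Step forward from the initial values:
h_3 = 5; h_4 = 3; h_5 = 1; h_6 = -1; h_7 = -3; h_8 = -5; h_9 = -7; h_{10} = -9; h_{11} = -11; h_{12} = -13.
(Characteristic roots are 1 and 1.)

-13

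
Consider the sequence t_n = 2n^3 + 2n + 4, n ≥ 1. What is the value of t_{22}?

t_{22} = 2·22^3 + 2·22 + 4 = 21344.

21344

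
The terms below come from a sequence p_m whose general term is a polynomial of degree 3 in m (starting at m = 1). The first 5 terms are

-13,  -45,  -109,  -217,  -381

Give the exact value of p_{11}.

1st diffs: -32, -64, -108, -164.
2nd diffs: -32, -44, -56.
3rd diffs: -12, -12 (constant).
Newton forward-difference form: p_m = -13 + (-32)·C(m-1,1) + (-32)·C(m-1,2) + (-12)·C(m-1,3).
At m = 11: m-1 = 10, so p_{11} = -13 - 320 - 1440 - 1440 = -3213.

-3213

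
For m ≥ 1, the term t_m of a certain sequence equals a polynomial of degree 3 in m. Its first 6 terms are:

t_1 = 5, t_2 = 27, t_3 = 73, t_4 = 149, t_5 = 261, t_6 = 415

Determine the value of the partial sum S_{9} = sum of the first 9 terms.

3609

1st diffs: 22, 46, 76, 112, 154.
2nd diffs: 24, 30, 36, 42.
3rd diffs: 6, 6, 6 (constant).
Newton forward-difference form: t_m = 5 + 22·C(m-1,1) + 24·C(m-1,2) + 6·C(m-1,3).
Continuing: 617, 873, 1189.
Summing m = 1..9 (9 terms) gives 3609.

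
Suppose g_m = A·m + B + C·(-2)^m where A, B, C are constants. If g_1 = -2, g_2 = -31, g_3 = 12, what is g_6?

-291

The three given values yield: A + B - 2C = -2; 2A + B + 4C = -31; 3A + B - 8C = 12.
Subtracting the first from the second: A + 6C = -29.
Subtracting the second from the third: A - 12C = 43.
Solving: C = -4, A = -5, then B = -5.
Hence g_6 = -5·6 + (-5) + (-4)·64 = -291.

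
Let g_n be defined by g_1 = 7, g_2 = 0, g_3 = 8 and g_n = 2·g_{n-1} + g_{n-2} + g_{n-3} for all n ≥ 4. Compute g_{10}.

5858

Step forward from the initial values:
g_4 = 23;  g_5 = 54;  g_6 = 139;  g_7 = 355;  g_8 = 903;  g_9 = 2300;  g_{10} = 5858.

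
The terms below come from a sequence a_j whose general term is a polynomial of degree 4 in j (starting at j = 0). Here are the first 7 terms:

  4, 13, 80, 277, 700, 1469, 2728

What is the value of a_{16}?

1st diffs: 9, 67, 197, 423, 769, 1259.
2nd diffs: 58, 130, 226, 346, 490.
3rd diffs: 72, 96, 120, 144.
4th diffs: 24, 24, 24 (constant).
Newton forward-difference form: a_j = 4 + 9·C(j,1) + 58·C(j,2) + 72·C(j,3) + 24·C(j,4).
At j = 16: j = 16, so a_{16} = 4 + 144 + 6960 + 40320 + 43680 = 91108.

91108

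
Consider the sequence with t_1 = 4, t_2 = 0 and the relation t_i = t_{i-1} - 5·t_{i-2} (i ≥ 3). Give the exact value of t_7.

Step forward from the initial values:
t_3 = -20; t_4 = -20; t_5 = 80; t_6 = 180; t_7 = -220.

-220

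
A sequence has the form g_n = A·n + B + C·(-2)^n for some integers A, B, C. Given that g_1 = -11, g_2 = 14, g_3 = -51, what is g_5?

At n = 1, 2, 3: A + B - 2C = -11; 2A + B + 4C = 14; 3A + B - 8C = -51.
Subtracting the first from the second: A + 6C = 25.
Subtracting the second from the third: A - 12C = -65.
Solving: C = 5, A = -5, then B = 4.
So g_n = -5·n + 4 + 5·(-2)^n; at n=5 this is -181.

-181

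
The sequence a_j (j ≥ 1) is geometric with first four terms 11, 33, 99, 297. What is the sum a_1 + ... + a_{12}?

2922920

Common ratio r = 3.
a_j = 11·3^(j-1).
S = 11·(3^12 - 1)/(3 - 1) = 11·(531441 - 1)/(2) = 2922920.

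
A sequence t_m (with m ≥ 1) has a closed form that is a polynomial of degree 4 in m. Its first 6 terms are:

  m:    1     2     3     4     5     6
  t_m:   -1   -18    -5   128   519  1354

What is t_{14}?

1st diffs: -17, 13, 133, 391, 835.
2nd diffs: 30, 120, 258, 444.
3rd diffs: 90, 138, 186.
4th diffs: 48, 48 (constant).
Newton forward-difference form: t_m = -1 + (-17)·C(m-1,1) + 30·C(m-1,2) + 90·C(m-1,3) + 48·C(m-1,4).
At m = 14: m-1 = 13, so t_{14} = -1 - 221 + 2340 + 25740 + 34320 = 62178.

62178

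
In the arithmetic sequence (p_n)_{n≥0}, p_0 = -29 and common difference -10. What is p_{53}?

-559

p_n = -29 + (n - 0)·(-10).
p_{53} = -29 + 53·(-10) = -559.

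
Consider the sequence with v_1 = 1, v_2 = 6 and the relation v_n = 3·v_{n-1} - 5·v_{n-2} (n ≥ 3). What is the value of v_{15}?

-111587

v_3 = 13  v_4 = 9  v_5 = -38  …  v_{12} = -2391  v_{13} = -36863  v_{14} = -98634  v_{15} = -111587.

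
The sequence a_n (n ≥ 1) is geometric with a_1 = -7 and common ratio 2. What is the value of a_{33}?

-30064771072

a_n = (-7)·2^(n-1).
a_{33} = (-7)·2^32 = -30064771072.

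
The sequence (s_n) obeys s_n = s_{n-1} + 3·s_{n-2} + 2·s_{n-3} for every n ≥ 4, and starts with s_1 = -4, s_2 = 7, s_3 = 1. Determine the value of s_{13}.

48516

s_4 = 14; s_5 = 31; s_6 = 75; s_7 = 196; s_8 = 483; s_9 = 1221; s_{10} = 3062; s_{11} = 7691; s_{12} = 19319; s_{13} = 48516.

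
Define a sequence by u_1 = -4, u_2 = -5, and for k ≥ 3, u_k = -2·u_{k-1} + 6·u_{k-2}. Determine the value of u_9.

-9536

u_3 = -14; u_4 = -2; u_5 = -80; u_6 = 148; u_7 = -776; u_8 = 2440; u_9 = -9536.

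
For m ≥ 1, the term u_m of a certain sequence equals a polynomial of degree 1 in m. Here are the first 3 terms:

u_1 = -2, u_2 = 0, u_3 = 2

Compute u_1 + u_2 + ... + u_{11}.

88

1st diffs: 2, 2 (constant).
So u_m = 2m - 4.
Continuing: …, 4, 6, 8, 10, …, u_{11} = 18.
Summing m = 1..11 (11 terms) gives 88.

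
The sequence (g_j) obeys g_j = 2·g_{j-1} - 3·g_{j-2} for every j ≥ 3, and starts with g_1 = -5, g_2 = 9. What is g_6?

Applying the relation repeatedly:
g_3 = 33; g_4 = 39; g_5 = -21; g_6 = -159.

-159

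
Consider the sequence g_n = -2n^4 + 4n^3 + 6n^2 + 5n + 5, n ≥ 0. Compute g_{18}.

-184585

g_{18} = -2·18^4 + 4·18^3 + 6·18^2 + 5·18 + 5 = -184585.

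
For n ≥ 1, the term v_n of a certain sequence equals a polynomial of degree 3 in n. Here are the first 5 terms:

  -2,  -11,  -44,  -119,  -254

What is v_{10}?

1st diffs: -9, -33, -75, -135.
2nd diffs: -24, -42, -60.
3rd diffs: -18, -18 (constant).
So v_n = -3n^3 + 6n^2 - 6n + 1.
Evaluating at n = 10 gives v_{10} = -2459.

-2459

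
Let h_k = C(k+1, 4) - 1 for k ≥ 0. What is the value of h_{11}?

494

C(12, 4) = 495, so h_{11} = 494.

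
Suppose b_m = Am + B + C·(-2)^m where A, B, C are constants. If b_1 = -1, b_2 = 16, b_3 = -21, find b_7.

-385

The three given values yield: A + B - 2C = -1; 2A + B + 4C = 16; 3A + B - 8C = -21.
Subtracting the first from the second: A + 6C = 17.
Subtracting the second from the third: A - 12C = -37.
Solving: C = 3, A = -1, then B = 6.
Hence b_7 = -1·7 + 6 + 3·(-128) = -385.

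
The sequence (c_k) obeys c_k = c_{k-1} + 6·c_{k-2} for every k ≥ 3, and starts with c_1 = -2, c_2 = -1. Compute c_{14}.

Step forward from the initial values:
c_3 = -13;  c_4 = -19;  c_5 = -97;  …;  c_{11} = -60073;  c_{12} = -175099;  c_{13} = -535537;  c_{14} = -1586131.
(Characteristic roots are 3 and -2.)

-1586131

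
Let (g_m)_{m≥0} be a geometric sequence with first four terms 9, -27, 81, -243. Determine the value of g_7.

-19683

Common ratio r = -3.
g_m = 9·(-3)^(m-0).
g_7 = 9·(-3)^7 = -19683.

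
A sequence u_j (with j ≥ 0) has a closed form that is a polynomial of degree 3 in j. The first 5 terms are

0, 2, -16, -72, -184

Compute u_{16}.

1st diffs: 2, -18, -56, -112.
2nd diffs: -20, -38, -56.
3rd diffs: -18, -18 (constant).
So u_j = -3j^3 - j^2 + 6j.
Evaluating at j = 16 gives u_{16} = -12448.

-12448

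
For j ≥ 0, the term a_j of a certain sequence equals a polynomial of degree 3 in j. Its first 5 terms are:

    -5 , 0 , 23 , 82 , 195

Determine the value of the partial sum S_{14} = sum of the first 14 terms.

1st diffs: 5, 23, 59, 113.
2nd diffs: 18, 36, 54.
3rd diffs: 18, 18 (constant).
So a_j = 3j^3 + 2j - 5.
Continuing: …, 380, 655, 1038, 1547, …, a_{13} = 6612.
Summing j = 0..13 (14 terms) gives 24955.

24955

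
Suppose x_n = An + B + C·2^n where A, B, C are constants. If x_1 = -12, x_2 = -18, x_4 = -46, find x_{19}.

Plug in n = 1, 2, 4: A + B + 2C = -12; 2A + B + 4C = -18; 4A + B + 16C = -46.
Subtracting the first from the second: A + 2C = -6.
Subtracting the second from the third: 2A + 12C = -28.
Solving: C = -2, A = -2, then B = -6.
So x_n = -2·n + (-6) + (-2)·2^n; at n=19 this is -1048620.

-1048620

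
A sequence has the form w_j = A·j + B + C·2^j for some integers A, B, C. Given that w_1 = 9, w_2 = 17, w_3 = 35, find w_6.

Write the equations: A + B + 2C = 9; 2A + B + 4C = 17; 3A + B + 8C = 35.
Subtracting the first from the second: A + 2C = 8.
Subtracting the second from the third: A + 4C = 18.
Solving: C = 5, A = -2, then B = 1.
So w_j = -2·j + 1 + 5·2^j; at j=6 this is 309.

309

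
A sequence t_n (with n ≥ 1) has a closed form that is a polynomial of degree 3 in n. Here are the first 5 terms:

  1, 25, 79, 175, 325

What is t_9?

1705

1st diffs: 24, 54, 96, 150.
2nd diffs: 30, 42, 54.
3rd diffs: 12, 12 (constant).
Newton forward-difference form: t_n = 1 + 24·C(n-1,1) + 30·C(n-1,2) + 12·C(n-1,3).
At n = 9: n-1 = 8, so t_9 = 1 + 192 + 840 + 672 = 1705.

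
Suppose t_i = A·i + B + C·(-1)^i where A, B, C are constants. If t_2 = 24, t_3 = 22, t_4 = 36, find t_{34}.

216

Write the equations: 2A + B + C = 24; 3A + B - C = 22; 4A + B + C = 36.
Subtracting the first from the second: A - 2C = -2.
Subtracting the second from the third: A + 2C = 14.
Solving: C = 4, A = 6, then B = 8.
So t_i = 6·i + 8 + 4·(-1)^i; at i=34 this is 216.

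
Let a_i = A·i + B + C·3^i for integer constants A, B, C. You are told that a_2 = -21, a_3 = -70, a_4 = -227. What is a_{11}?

-531390

At i = 2, 3, 4: 2A + B + 9C = -21; 3A + B + 27C = -70; 4A + B + 81C = -227.
Subtracting the first from the second: A + 18C = -49.
Subtracting the second from the third: A + 54C = -157.
Solving: C = -3, A = 5, then B = -4.
So a_i = 5·i + (-4) + (-3)·3^i; at i=11 this is -531390.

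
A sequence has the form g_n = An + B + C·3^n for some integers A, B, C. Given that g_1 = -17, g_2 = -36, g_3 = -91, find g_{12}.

Plug in n = 1, 2, 3: A + B + 3C = -17; 2A + B + 9C = -36; 3A + B + 27C = -91.
Subtracting the first from the second: A + 6C = -19.
Subtracting the second from the third: A + 18C = -55.
Solving: C = -3, A = -1, then B = -7.
Hence g_{12} = -1·12 + (-7) + (-3)·531441 = -1594342.

-1594342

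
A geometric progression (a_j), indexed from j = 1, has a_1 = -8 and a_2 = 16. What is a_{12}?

16384

Common ratio r = -2.
a_j = (-8)·(-2)^(j-1).
a_{12} = (-8)·(-2)^11 = 16384.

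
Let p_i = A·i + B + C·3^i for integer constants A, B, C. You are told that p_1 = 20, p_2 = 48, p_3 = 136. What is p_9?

Write the equations: A + B + 3C = 20; 2A + B + 9C = 48; 3A + B + 27C = 136.
Subtracting the first from the second: A + 6C = 28.
Subtracting the second from the third: A + 18C = 88.
Solving: C = 5, A = -2, then B = 7.
Therefore p_9 = -18 + 7 + 5·19683 = 98404.

98404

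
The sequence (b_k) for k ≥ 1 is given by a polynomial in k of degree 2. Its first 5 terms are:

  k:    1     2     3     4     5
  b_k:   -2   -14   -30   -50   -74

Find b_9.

1st diffs: -12, -16, -20, -24.
2nd diffs: -4, -4, -4 (constant).
Newton forward-difference form: b_k = -2 + (-12)·C(k-1,1) + (-4)·C(k-1,2).
At k = 9: k-1 = 8, so b_9 = -2 - 96 - 112 = -210.

-210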